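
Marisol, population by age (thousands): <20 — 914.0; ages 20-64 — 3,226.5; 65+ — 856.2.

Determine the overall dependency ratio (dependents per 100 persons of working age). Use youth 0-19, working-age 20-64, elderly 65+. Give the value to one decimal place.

Total dependency ratio = (914.0 + 856.2) / 3,226.5 × 100 = 1,770.2 / 3,226.5 × 100 = 54.9

Total dependency ratio: 54.9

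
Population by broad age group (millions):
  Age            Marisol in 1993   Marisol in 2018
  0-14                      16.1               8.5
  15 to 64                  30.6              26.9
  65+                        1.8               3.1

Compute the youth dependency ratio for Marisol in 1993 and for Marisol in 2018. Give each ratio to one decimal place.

Marisol in 1993: 52.6
Marisol in 2018: 31.6

Marisol in 1993: 16.1 / 30.6 × 100 = 52.6
Marisol in 2018: 8.5 / 26.9 × 100 = 31.6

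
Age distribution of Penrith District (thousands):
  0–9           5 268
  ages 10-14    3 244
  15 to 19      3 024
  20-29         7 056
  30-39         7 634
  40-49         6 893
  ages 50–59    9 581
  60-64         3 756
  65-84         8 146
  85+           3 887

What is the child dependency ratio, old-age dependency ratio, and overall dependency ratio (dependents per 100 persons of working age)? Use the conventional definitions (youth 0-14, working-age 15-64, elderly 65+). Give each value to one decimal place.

Youth dependency ratio: 22.4
Old-age dependency ratio: 31.7
Total dependency ratio: 54.1

0–14: 5 268 + 3 244 = 8 512
15–64: 3 024 + 7 056 + 7 634 + 6 893 + 9 581 + 3 756 = 37 944
65+: 8 146 + 3 887 = 12 033
Youth dependency ratio = 8 512 / 37 944 × 100 = 22.4
Old-age dependency ratio = 12 033 / 37 944 × 100 = 31.7
Total dependency ratio = (8 512 + 12 033) / 37 944 × 100 = 20 545 / 37 944 × 100 = 54.1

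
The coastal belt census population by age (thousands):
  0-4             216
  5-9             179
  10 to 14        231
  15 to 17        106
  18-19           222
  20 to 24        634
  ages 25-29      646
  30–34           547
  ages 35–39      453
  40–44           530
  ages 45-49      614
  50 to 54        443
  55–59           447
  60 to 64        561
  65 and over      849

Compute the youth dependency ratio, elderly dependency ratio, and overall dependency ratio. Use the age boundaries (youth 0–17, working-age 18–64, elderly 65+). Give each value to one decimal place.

Youth dependency ratio: 14.4
Old-age dependency ratio: 16.7
Total dependency ratio: 31.0

0–17: 216 + 179 + 231 + 106 = 732
18–64: 222 + 634 + 646 + 547 + 453 + 530 + 614 + 443 + 447 + 561 = 5,097
65+: 849
Youth dependency ratio = 732 / 5,097 × 100 = 14.4
Old-age dependency ratio = 849 / 5,097 × 100 = 16.7
Total dependency ratio = (732 + 849) / 5,097 × 100 = 1,581 / 5,097 × 100 = 31.0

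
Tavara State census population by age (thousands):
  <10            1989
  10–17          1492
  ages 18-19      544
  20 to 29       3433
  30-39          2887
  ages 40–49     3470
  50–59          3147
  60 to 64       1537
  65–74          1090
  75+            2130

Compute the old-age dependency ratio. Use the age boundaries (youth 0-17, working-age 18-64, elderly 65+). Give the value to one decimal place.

0–17: 1989 + 1492 = 3481
18–64: 544 + 3433 + 2887 + 3470 + 3147 + 1537 = 15018
65+: 1090 + 2130 = 3220
Old-age dependency ratio = 3220 / 15018 × 100 = 21.4

Old-age dependency ratio: 21.4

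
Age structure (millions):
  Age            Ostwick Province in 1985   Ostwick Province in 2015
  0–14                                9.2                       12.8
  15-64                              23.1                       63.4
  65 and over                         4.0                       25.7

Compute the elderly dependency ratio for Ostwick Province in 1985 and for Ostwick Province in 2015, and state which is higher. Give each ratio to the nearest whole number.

Ostwick Province in 1985: 17
Ostwick Province in 2015: 41
Higher: Ostwick Province in 2015

Ostwick Province in 1985: 4.0 / 23.1 × 100 = 17
Ostwick Province in 2015: 25.7 / 63.4 × 100 = 41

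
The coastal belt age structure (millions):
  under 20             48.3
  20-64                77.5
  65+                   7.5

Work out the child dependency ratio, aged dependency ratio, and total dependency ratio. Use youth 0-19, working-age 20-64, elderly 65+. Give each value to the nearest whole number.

Youth dependency ratio: 62
Old-age dependency ratio: 10
Total dependency ratio: 72

Youth dependency ratio = 48.3 / 77.5 × 100 = 62
Old-age dependency ratio = 7.5 / 77.5 × 100 = 10
Total dependency ratio = (48.3 + 7.5) / 77.5 × 100 = 55.8 / 77.5 × 100 = 72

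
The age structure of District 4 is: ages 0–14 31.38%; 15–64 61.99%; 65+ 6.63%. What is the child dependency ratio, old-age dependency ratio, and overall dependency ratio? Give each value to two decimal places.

Youth dependency ratio: 50.62
Old-age dependency ratio: 10.70
Total dependency ratio: 61.32

Youth dependency ratio = 31.38 / 61.99 × 100 = 50.62
Old-age dependency ratio = 6.63 / 61.99 × 100 = 10.70
Total dependency ratio = (31.38 + 6.63) / 61.99 × 100 = 38.01 / 61.99 × 100 = 61.32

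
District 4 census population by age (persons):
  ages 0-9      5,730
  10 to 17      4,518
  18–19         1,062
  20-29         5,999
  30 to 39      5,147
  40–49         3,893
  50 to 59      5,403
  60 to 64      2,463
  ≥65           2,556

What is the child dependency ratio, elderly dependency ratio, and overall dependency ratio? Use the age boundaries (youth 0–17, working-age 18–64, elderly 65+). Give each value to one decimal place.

Youth dependency ratio: 42.8
Old-age dependency ratio: 10.7
Total dependency ratio: 53.4

0–17: 5,730 + 4,518 = 10,248
18–64: 1,062 + 5,999 + 5,147 + 3,893 + 5,403 + 2,463 = 23,967
65+: 2,556
Youth dependency ratio = 10,248 / 23,967 × 100 = 42.8
Old-age dependency ratio = 2,556 / 23,967 × 100 = 10.7
Total dependency ratio = (10,248 + 2,556) / 23,967 × 100 = 12,804 / 23,967 × 100 = 53.4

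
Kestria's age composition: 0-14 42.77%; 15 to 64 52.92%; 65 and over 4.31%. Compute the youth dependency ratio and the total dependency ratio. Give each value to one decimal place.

Youth dependency ratio: 80.8
Total dependency ratio: 89.0

Youth dependency ratio = 42.77 / 52.92 × 100 = 80.8
Total dependency ratio = (42.77 + 4.31) / 52.92 × 100 = 47.08 / 52.92 × 100 = 89.0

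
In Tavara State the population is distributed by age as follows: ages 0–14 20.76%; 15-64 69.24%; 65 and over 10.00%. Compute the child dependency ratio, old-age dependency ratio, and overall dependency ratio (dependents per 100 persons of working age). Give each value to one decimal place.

Youth dependency ratio: 30.0
Old-age dependency ratio: 14.4
Total dependency ratio: 44.4

Youth dependency ratio = 20.76 / 69.24 × 100 = 30.0
Old-age dependency ratio = 10.00 / 69.24 × 100 = 14.4
Total dependency ratio = (20.76 + 10.00) / 69.24 × 100 = 30.76 / 69.24 × 100 = 44.4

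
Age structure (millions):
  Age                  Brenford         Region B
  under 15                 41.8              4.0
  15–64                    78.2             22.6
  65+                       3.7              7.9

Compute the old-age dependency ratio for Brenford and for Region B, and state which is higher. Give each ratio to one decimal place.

Brenford: 4.7
Region B: 35.0
Higher: Region B

Brenford: 3.7 / 78.2 × 100 = 4.7
Region B: 7.9 / 22.6 × 100 = 35.0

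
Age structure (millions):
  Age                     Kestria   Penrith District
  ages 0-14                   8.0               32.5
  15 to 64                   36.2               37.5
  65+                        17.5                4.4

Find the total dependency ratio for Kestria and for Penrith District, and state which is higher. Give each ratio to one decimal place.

Kestria: (8.0 + 17.5) / 36.2 × 100 = 25.5 / 36.2 × 100 = 70.4
Penrith District: (32.5 + 4.4) / 37.5 × 100 = 36.9 / 37.5 × 100 = 98.4

Kestria: 70.4
Penrith District: 98.4
Higher: Penrith District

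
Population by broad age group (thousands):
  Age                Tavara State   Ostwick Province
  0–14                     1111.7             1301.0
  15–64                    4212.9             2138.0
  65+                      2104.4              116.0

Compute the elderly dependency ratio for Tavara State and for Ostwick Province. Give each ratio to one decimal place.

Tavara State: 2104.4 / 4212.9 × 100 = 50.0
Ostwick Province: 116.0 / 2138.0 × 100 = 5.4

Tavara State: 50.0
Ostwick Province: 5.4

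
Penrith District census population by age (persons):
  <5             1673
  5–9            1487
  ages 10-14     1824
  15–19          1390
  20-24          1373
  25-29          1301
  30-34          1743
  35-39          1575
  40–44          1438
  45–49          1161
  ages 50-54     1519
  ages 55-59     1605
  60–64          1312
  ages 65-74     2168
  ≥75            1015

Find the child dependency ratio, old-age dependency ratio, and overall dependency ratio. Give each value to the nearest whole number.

0–14: 1673 + 1487 + 1824 = 4984
15–64: 1390 + 1373 + 1301 + 1743 + 1575 + 1438 + 1161 + 1519 + 1605 + 1312 = 14417
65+: 2168 + 1015 = 3183
Youth dependency ratio = 4984 / 14417 × 100 = 35
Old-age dependency ratio = 3183 / 14417 × 100 = 22
Total dependency ratio = (4984 + 3183) / 14417 × 100 = 8167 / 14417 × 100 = 57

Youth dependency ratio: 35
Old-age dependency ratio: 22
Total dependency ratio: 57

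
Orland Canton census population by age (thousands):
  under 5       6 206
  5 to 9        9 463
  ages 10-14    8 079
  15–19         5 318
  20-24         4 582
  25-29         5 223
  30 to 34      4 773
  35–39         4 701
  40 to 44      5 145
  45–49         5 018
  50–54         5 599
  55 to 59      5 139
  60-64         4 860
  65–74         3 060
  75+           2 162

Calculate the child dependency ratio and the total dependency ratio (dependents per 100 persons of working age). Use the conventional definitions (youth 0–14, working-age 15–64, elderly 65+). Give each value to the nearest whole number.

0–14: 6 206 + 9 463 + 8 079 = 23 748
15–64: 5 318 + 4 582 + 5 223 + 4 773 + 4 701 + 5 145 + 5 018 + 5 599 + 5 139 + 4 860 = 50 358
65+: 3 060 + 2 162 = 5 222
Youth dependency ratio = 23 748 / 50 358 × 100 = 47
Total dependency ratio = (23 748 + 5 222) / 50 358 × 100 = 28 970 / 50 358 × 100 = 58

Youth dependency ratio: 47
Total dependency ratio: 58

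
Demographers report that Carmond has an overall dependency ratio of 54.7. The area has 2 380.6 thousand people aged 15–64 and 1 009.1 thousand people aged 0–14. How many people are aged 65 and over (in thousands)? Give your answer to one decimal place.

Total dependency ratio = (youth + elderly) / working-age × 100
54.7 = (1 009.1 + E) / 2 380.6 × 100
⇒ 293.1

Aged 65 and over: 293.1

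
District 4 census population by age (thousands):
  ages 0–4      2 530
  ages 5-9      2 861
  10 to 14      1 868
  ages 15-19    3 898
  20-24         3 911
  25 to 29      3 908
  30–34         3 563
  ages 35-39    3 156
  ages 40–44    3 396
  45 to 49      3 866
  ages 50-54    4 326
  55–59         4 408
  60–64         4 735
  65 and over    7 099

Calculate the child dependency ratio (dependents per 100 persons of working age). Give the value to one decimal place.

Youth dependency ratio: 18.5

0–14: 2 530 + 2 861 + 1 868 = 7 259
15–64: 3 898 + 3 911 + 3 908 + 3 563 + 3 156 + 3 396 + 3 866 + 4 326 + 4 408 + 4 735 = 39 167
65+: 7 099
Youth dependency ratio = 7 259 / 39 167 × 100 = 18.5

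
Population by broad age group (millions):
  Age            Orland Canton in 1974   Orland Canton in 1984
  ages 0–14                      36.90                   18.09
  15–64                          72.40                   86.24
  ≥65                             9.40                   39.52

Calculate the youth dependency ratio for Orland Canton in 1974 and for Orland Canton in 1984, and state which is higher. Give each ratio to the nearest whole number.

Orland Canton in 1974: 36.90 / 72.40 × 100 = 51
Orland Canton in 1984: 18.09 / 86.24 × 100 = 21

Orland Canton in 1974: 51
Orland Canton in 1984: 21
Higher: Orland Canton in 1974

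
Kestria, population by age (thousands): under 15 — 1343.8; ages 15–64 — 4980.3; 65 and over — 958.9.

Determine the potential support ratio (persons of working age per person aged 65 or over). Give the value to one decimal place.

Potential support ratio: 5.2

Potential support ratio = 4980.3 / 958.9 = 5.2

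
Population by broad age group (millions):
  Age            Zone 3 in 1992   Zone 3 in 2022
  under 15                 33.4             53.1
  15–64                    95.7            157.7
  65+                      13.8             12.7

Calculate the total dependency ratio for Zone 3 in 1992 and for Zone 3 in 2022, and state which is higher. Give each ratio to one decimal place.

Zone 3 in 1992: 49.3
Zone 3 in 2022: 41.7
Higher: Zone 3 in 1992

Zone 3 in 1992: (33.4 + 13.8) / 95.7 × 100 = 47.2 / 95.7 × 100 = 49.3
Zone 3 in 2022: (53.1 + 12.7) / 157.7 × 100 = 65.8 / 157.7 × 100 = 41.7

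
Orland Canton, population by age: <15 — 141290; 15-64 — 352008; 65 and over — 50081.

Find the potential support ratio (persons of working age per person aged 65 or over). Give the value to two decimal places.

Potential support ratio = 352008 / 50081 = 7.03

Potential support ratio: 7.03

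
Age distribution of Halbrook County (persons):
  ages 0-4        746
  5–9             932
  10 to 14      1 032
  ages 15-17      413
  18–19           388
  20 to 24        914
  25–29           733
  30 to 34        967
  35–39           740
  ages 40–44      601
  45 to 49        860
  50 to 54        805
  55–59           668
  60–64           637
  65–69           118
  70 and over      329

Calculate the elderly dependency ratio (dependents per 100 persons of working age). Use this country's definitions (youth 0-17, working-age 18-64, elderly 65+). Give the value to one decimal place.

Old-age dependency ratio: 6.1

0–17: 746 + 932 + 1 032 + 413 = 3 123
18–64: 388 + 914 + 733 + 967 + 740 + 601 + 860 + 805 + 668 + 637 = 7 313
65+: 118 + 329 = 447
Old-age dependency ratio = 447 / 7 313 × 100 = 6.1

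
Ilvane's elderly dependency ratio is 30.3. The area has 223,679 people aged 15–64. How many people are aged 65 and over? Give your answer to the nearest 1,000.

Aged 65 and over: 68,000

Old-age dependency ratio = elderly / working-age × 100
30.3 = E / 223,679 × 100
⇒ 68,000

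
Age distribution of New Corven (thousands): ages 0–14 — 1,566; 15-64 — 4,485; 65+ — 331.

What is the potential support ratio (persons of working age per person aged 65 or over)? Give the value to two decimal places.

Potential support ratio: 13.55

Potential support ratio = 4,485 / 331 = 13.55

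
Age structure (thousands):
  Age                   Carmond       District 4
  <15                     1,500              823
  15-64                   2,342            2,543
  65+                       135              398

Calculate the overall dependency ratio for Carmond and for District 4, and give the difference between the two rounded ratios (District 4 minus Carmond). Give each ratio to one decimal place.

Carmond: 69.8
District 4: 48.0
Difference: -21.8

Carmond: (1,500 + 135) / 2,342 × 100 = 1,635 / 2,342 × 100 = 69.8
District 4: (823 + 398) / 2,543 × 100 = 1,221 / 2,543 × 100 = 48.0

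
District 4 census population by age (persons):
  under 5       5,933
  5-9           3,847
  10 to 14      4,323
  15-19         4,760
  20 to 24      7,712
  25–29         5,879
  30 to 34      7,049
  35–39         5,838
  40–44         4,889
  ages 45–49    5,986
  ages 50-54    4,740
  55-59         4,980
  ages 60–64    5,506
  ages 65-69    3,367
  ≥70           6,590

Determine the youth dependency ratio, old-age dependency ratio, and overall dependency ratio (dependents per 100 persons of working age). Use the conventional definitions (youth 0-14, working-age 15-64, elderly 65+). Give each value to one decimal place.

0–14: 5,933 + 3,847 + 4,323 = 14,103
15–64: 4,760 + 7,712 + 5,879 + 7,049 + 5,838 + 4,889 + 5,986 + 4,740 + 4,980 + 5,506 = 57,339
65+: 3,367 + 6,590 = 9,957
Youth dependency ratio = 14,103 / 57,339 × 100 = 24.6
Old-age dependency ratio = 9,957 / 57,339 × 100 = 17.4
Total dependency ratio = (14,103 + 9,957) / 57,339 × 100 = 24,060 / 57,339 × 100 = 42.0

Youth dependency ratio: 24.6
Old-age dependency ratio: 17.4
Total dependency ratio: 42.0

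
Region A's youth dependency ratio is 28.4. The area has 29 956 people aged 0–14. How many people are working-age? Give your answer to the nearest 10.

Working-age: 105 480

Youth dependency ratio = youth / working-age × 100
28.4 = 29 956 / W × 100
⇒ 105 480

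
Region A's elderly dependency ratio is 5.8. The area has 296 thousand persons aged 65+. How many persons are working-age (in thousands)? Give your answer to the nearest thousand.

Working-age: 5,103

Old-age dependency ratio = elderly / working-age × 100
5.8 = 296 / W × 100
⇒ 5,103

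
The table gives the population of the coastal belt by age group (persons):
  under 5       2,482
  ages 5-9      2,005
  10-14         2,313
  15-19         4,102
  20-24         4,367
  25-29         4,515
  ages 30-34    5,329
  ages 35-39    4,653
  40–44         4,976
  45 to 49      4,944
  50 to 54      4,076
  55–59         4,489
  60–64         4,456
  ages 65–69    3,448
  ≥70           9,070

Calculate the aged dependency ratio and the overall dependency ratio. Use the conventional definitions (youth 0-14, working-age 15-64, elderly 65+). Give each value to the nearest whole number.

Old-age dependency ratio: 27
Total dependency ratio: 42

0–14: 2,482 + 2,005 + 2,313 = 6,800
15–64: 4,102 + 4,367 + 4,515 + 5,329 + 4,653 + 4,976 + 4,944 + 4,076 + 4,489 + 4,456 = 45,907
65+: 3,448 + 9,070 = 12,518
Old-age dependency ratio = 12,518 / 45,907 × 100 = 27
Total dependency ratio = (6,800 + 12,518) / 45,907 × 100 = 19,318 / 45,907 × 100 = 42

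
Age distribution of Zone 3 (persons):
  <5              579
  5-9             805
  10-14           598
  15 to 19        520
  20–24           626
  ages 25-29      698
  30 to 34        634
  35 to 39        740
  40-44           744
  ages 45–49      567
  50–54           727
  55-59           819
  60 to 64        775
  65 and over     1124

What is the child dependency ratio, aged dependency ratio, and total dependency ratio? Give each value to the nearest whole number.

0–14: 579 + 805 + 598 = 1982
15–64: 520 + 626 + 698 + 634 + 740 + 744 + 567 + 727 + 819 + 775 = 6850
65+: 1124
Youth dependency ratio = 1982 / 6850 × 100 = 29
Old-age dependency ratio = 1124 / 6850 × 100 = 16
Total dependency ratio = (1982 + 1124) / 6850 × 100 = 3106 / 6850 × 100 = 45

Youth dependency ratio: 29
Old-age dependency ratio: 16
Total dependency ratio: 45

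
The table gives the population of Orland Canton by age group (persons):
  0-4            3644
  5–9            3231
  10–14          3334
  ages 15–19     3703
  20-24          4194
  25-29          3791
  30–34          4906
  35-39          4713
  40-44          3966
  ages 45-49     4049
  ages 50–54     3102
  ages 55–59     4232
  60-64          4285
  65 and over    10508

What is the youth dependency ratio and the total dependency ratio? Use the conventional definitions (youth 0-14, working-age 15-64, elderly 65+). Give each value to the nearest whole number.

0–14: 3644 + 3231 + 3334 = 10209
15–64: 3703 + 4194 + 3791 + 4906 + 4713 + 3966 + 4049 + 3102 + 4232 + 4285 = 40941
65+: 10508
Youth dependency ratio = 10209 / 40941 × 100 = 25
Total dependency ratio = (10209 + 10508) / 40941 × 100 = 20717 / 40941 × 100 = 51

Youth dependency ratio: 25
Total dependency ratio: 51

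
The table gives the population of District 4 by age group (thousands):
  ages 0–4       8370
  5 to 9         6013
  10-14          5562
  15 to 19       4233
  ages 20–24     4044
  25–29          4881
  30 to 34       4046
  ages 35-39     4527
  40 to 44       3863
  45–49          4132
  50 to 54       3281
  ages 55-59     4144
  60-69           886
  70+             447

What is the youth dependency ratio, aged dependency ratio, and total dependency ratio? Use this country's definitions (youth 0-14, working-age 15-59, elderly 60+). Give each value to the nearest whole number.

0–14: 8370 + 6013 + 5562 = 19945
15–59: 4233 + 4044 + 4881 + 4046 + 4527 + 3863 + 4132 + 3281 + 4144 = 37151
60+: 886 + 447 = 1333
Youth dependency ratio = 19945 / 37151 × 100 = 54
Old-age dependency ratio = 1333 / 37151 × 100 = 4
Total dependency ratio = (19945 + 1333) / 37151 × 100 = 21278 / 37151 × 100 = 57

Youth dependency ratio: 54
Old-age dependency ratio: 4
Total dependency ratio: 57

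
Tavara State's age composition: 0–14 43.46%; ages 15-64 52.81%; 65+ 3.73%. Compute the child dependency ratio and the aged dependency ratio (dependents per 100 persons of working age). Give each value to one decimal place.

Youth dependency ratio = 43.46 / 52.81 × 100 = 82.3
Old-age dependency ratio = 3.73 / 52.81 × 100 = 7.1

Youth dependency ratio: 82.3
Old-age dependency ratio: 7.1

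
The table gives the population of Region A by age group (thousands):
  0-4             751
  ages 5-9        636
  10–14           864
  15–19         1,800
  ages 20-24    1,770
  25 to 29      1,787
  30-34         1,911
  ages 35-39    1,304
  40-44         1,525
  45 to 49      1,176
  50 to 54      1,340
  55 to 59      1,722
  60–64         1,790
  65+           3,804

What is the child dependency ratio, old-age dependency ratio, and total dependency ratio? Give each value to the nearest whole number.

Youth dependency ratio: 14
Old-age dependency ratio: 24
Total dependency ratio: 38

0–14: 751 + 636 + 864 = 2,251
15–64: 1,800 + 1,770 + 1,787 + 1,911 + 1,304 + 1,525 + 1,176 + 1,340 + 1,722 + 1,790 = 16,125
65+: 3,804
Youth dependency ratio = 2,251 / 16,125 × 100 = 14
Old-age dependency ratio = 3,804 / 16,125 × 100 = 24
Total dependency ratio = (2,251 + 3,804) / 16,125 × 100 = 6,055 / 16,125 × 100 = 38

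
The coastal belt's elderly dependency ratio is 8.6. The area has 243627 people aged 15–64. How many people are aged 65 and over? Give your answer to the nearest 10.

Aged 65 and over: 20950

Old-age dependency ratio = elderly / working-age × 100
8.6 = E / 243627 × 100
⇒ 20950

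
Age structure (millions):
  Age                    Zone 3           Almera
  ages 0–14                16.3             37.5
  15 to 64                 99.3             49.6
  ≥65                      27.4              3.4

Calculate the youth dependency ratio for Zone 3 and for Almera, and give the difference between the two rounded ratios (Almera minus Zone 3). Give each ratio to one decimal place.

Zone 3: 16.4
Almera: 75.6
Difference: +59.2

Zone 3: 16.3 / 99.3 × 100 = 16.4
Almera: 37.5 / 49.6 × 100 = 75.6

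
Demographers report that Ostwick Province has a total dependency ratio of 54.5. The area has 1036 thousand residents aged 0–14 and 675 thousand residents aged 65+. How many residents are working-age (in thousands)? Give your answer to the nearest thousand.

Working-age: 3139

Total dependency ratio = (youth + elderly) / working-age × 100
54.5 = (1036 + 675) / W × 100
⇒ 3139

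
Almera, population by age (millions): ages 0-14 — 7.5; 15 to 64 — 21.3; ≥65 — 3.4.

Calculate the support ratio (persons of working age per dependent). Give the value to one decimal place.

Support ratio = 21.3 / (7.5 + 3.4) = 21.3 / 10.9 = 2.0

Support ratio: 2.0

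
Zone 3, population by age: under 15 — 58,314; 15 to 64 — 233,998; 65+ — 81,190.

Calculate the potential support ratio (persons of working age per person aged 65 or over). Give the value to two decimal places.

Potential support ratio: 2.88

Potential support ratio = 233,998 / 81,190 = 2.88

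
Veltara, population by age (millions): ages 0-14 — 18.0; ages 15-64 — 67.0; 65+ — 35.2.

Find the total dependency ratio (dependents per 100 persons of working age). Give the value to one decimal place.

Total dependency ratio: 79.4

Total dependency ratio = (18.0 + 35.2) / 67.0 × 100 = 53.2 / 67.0 × 100 = 79.4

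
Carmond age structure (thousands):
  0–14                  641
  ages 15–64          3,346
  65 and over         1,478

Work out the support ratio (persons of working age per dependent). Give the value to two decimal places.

Support ratio: 1.58

Support ratio = 3,346 / (641 + 1,478) = 3,346 / 2,119 = 1.58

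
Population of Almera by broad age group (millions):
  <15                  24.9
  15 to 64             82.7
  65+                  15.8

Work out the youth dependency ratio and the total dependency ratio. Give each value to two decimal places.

Youth dependency ratio: 30.11
Total dependency ratio: 49.21

Youth dependency ratio = 24.9 / 82.7 × 100 = 30.11
Total dependency ratio = (24.9 + 15.8) / 82.7 × 100 = 40.7 / 82.7 × 100 = 49.21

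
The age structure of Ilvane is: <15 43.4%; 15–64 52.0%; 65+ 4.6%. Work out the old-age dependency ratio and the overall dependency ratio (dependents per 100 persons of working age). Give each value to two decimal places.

Old-age dependency ratio: 8.85
Total dependency ratio: 92.31

Old-age dependency ratio = 4.6 / 52.0 × 100 = 8.85
Total dependency ratio = (43.4 + 4.6) / 52.0 × 100 = 48.0 / 52.0 × 100 = 92.31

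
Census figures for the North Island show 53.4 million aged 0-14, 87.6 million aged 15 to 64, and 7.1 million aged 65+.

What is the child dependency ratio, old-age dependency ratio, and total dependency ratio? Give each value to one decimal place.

Youth dependency ratio = 53.4 / 87.6 × 100 = 61.0
Old-age dependency ratio = 7.1 / 87.6 × 100 = 8.1
Total dependency ratio = (53.4 + 7.1) / 87.6 × 100 = 60.5 / 87.6 × 100 = 69.1

Youth dependency ratio: 61.0
Old-age dependency ratio: 8.1
Total dependency ratio: 69.1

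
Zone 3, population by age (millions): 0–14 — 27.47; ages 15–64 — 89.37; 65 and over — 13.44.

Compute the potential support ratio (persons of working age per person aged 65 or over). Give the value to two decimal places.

Potential support ratio = 89.37 / 13.44 = 6.65

Potential support ratio: 6.65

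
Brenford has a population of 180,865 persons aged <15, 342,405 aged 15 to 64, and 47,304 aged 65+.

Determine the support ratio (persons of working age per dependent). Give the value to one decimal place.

Support ratio: 1.5

Support ratio = 342,405 / (180,865 + 47,304) = 342,405 / 228,169 = 1.5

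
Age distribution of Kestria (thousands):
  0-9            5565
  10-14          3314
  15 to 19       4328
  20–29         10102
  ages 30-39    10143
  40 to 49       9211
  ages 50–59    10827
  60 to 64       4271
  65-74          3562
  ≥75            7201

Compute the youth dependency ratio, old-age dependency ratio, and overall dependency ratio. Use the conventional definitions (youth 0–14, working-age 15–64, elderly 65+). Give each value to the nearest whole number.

Youth dependency ratio: 18
Old-age dependency ratio: 22
Total dependency ratio: 40

0–14: 5565 + 3314 = 8879
15–64: 4328 + 10102 + 10143 + 9211 + 10827 + 4271 = 48882
65+: 3562 + 7201 = 10763
Youth dependency ratio = 8879 / 48882 × 100 = 18
Old-age dependency ratio = 10763 / 48882 × 100 = 22
Total dependency ratio = (8879 + 10763) / 48882 × 100 = 19642 / 48882 × 100 = 40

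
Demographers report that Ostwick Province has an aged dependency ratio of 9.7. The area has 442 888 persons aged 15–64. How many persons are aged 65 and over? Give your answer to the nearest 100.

Old-age dependency ratio = elderly / working-age × 100
9.7 = E / 442 888 × 100
⇒ 43 000

Aged 65 and over: 43 000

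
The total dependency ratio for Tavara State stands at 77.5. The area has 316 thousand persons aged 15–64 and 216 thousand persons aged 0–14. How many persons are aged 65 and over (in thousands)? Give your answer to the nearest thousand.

Total dependency ratio = (youth + elderly) / working-age × 100
77.5 = (216 + E) / 316 × 100
⇒ 29

Aged 65 and over: 29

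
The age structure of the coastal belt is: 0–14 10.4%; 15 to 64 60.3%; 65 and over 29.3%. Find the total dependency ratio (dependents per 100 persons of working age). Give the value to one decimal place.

Total dependency ratio = (10.4 + 29.3) / 60.3 × 100 = 39.7 / 60.3 × 100 = 65.8

Total dependency ratio: 65.8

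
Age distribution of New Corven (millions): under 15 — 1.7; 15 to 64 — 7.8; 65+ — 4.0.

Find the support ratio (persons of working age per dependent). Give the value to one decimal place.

Support ratio = 7.8 / (1.7 + 4.0) = 7.8 / 5.7 = 1.4

Support ratio: 1.4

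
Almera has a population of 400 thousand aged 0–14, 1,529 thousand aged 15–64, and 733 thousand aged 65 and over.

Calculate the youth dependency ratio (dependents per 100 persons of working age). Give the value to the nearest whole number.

Youth dependency ratio: 26

Youth dependency ratio = 400 / 1,529 × 100 = 26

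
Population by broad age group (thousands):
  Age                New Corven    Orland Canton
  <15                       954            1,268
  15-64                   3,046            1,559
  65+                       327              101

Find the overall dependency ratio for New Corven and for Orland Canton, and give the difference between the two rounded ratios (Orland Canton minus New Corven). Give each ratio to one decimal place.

New Corven: 42.1
Orland Canton: 87.8
Difference: +45.7

New Corven: (954 + 327) / 3,046 × 100 = 1,281 / 3,046 × 100 = 42.1
Orland Canton: (1,268 + 101) / 1,559 × 100 = 1,369 / 1,559 × 100 = 87.8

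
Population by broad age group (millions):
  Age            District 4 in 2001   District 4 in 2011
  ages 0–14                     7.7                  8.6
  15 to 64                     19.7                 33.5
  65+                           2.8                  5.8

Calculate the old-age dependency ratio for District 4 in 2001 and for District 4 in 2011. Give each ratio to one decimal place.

District 4 in 2001: 2.8 / 19.7 × 100 = 14.2
District 4 in 2011: 5.8 / 33.5 × 100 = 17.3

District 4 in 2001: 14.2
District 4 in 2011: 17.3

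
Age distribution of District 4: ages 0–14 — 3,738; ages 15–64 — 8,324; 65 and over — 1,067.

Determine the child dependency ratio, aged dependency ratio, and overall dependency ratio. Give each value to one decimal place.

Youth dependency ratio = 3,738 / 8,324 × 100 = 44.9
Old-age dependency ratio = 1,067 / 8,324 × 100 = 12.8
Total dependency ratio = (3,738 + 1,067) / 8,324 × 100 = 4,805 / 8,324 × 100 = 57.7

Youth dependency ratio: 44.9
Old-age dependency ratio: 12.8
Total dependency ratio: 57.7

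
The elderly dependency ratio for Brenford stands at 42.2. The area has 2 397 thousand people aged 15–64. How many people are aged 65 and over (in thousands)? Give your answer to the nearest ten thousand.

Old-age dependency ratio = elderly / working-age × 100
42.2 = E / 2 397 × 100
⇒ 1 010

Aged 65 and over: 1 010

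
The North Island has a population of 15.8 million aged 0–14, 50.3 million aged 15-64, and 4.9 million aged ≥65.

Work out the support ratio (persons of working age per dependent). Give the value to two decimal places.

Support ratio: 2.43

Support ratio = 50.3 / (15.8 + 4.9) = 50.3 / 20.7 = 2.43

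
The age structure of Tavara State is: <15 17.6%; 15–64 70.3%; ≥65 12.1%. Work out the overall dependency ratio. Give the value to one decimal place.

Total dependency ratio = (17.6 + 12.1) / 70.3 × 100 = 29.7 / 70.3 × 100 = 42.2

Total dependency ratio: 42.2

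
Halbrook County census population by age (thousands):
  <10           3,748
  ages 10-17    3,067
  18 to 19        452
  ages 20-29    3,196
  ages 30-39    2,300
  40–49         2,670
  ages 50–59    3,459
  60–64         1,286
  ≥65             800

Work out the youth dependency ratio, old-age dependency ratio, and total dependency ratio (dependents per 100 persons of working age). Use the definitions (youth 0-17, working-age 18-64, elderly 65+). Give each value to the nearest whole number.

0–17: 3,748 + 3,067 = 6,815
18–64: 452 + 3,196 + 2,300 + 2,670 + 3,459 + 1,286 = 13,363
65+: 800
Youth dependency ratio = 6,815 / 13,363 × 100 = 51
Old-age dependency ratio = 800 / 13,363 × 100 = 6
Total dependency ratio = (6,815 + 800) / 13,363 × 100 = 7,615 / 13,363 × 100 = 57

Youth dependency ratio: 51
Old-age dependency ratio: 6
Total dependency ratio: 57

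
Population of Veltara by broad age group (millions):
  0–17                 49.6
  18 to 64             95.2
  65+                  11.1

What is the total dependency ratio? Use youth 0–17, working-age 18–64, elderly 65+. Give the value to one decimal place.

Total dependency ratio: 63.8

Total dependency ratio = (49.6 + 11.1) / 95.2 × 100 = 60.7 / 95.2 × 100 = 63.8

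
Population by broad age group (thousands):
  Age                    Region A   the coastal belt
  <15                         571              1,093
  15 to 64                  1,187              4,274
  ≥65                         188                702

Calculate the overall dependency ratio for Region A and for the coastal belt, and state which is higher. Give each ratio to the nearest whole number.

Region A: (571 + 188) / 1,187 × 100 = 759 / 1,187 × 100 = 64
the coastal belt: (1,093 + 702) / 4,274 × 100 = 1,795 / 4,274 × 100 = 42

Region A: 64
the coastal belt: 42
Higher: Region A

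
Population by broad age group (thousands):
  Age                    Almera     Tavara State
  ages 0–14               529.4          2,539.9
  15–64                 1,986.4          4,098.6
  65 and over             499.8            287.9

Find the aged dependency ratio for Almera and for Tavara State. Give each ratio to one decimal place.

Almera: 499.8 / 1,986.4 × 100 = 25.2
Tavara State: 287.9 / 4,098.6 × 100 = 7.0

Almera: 25.2
Tavara State: 7.0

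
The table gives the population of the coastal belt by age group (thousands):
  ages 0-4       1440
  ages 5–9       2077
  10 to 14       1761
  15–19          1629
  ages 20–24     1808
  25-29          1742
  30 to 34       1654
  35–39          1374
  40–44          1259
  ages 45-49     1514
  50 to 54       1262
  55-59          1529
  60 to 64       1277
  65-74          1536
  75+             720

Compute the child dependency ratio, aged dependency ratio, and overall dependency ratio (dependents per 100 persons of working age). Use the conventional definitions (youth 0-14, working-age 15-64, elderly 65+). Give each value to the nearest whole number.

Youth dependency ratio: 35
Old-age dependency ratio: 15
Total dependency ratio: 50

0–14: 1440 + 2077 + 1761 = 5278
15–64: 1629 + 1808 + 1742 + 1654 + 1374 + 1259 + 1514 + 1262 + 1529 + 1277 = 15048
65+: 1536 + 720 = 2256
Youth dependency ratio = 5278 / 15048 × 100 = 35
Old-age dependency ratio = 2256 / 15048 × 100 = 15
Total dependency ratio = (5278 + 2256) / 15048 × 100 = 7534 / 15048 × 100 = 50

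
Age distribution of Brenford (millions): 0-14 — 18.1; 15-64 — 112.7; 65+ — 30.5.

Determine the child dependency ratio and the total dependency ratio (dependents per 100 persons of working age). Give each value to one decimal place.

Youth dependency ratio = 18.1 / 112.7 × 100 = 16.1
Total dependency ratio = (18.1 + 30.5) / 112.7 × 100 = 48.6 / 112.7 × 100 = 43.1

Youth dependency ratio: 16.1
Total dependency ratio: 43.1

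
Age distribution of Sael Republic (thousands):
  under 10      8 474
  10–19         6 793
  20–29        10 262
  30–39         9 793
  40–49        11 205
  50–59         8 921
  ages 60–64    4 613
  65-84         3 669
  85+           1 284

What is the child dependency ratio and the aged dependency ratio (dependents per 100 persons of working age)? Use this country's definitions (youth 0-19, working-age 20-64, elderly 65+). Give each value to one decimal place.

Youth dependency ratio: 34.1
Old-age dependency ratio: 11.1

0–19: 8 474 + 6 793 = 15 267
20–64: 10 262 + 9 793 + 11 205 + 8 921 + 4 613 = 44 794
65+: 3 669 + 1 284 = 4 953
Youth dependency ratio = 15 267 / 44 794 × 100 = 34.1
Old-age dependency ratio = 4 953 / 44 794 × 100 = 11.1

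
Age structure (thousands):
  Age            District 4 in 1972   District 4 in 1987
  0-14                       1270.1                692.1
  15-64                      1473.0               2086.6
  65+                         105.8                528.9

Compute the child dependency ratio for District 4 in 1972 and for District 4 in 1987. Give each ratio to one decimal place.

District 4 in 1972: 86.2
District 4 in 1987: 33.2

District 4 in 1972: 1270.1 / 1473.0 × 100 = 86.2
District 4 in 1987: 692.1 / 2086.6 × 100 = 33.2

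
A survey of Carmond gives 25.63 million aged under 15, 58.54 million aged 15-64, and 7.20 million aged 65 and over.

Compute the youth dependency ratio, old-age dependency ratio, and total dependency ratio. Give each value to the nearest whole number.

Youth dependency ratio: 44
Old-age dependency ratio: 12
Total dependency ratio: 56

Youth dependency ratio = 25.63 / 58.54 × 100 = 44
Old-age dependency ratio = 7.20 / 58.54 × 100 = 12
Total dependency ratio = (25.63 + 7.20) / 58.54 × 100 = 32.83 / 58.54 × 100 = 56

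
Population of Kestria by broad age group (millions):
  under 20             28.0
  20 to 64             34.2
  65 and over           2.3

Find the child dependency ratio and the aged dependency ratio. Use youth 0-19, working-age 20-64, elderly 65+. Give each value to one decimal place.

Youth dependency ratio: 81.9
Old-age dependency ratio: 6.7

Youth dependency ratio = 28.0 / 34.2 × 100 = 81.9
Old-age dependency ratio = 2.3 / 34.2 × 100 = 6.7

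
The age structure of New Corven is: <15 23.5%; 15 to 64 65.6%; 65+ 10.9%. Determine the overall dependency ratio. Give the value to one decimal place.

Total dependency ratio: 52.4

Total dependency ratio = (23.5 + 10.9) / 65.6 × 100 = 34.4 / 65.6 × 100 = 52.4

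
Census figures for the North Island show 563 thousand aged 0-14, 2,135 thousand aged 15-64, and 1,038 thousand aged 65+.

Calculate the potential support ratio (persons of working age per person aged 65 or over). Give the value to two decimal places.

Potential support ratio: 2.06

Potential support ratio = 2,135 / 1,038 = 2.06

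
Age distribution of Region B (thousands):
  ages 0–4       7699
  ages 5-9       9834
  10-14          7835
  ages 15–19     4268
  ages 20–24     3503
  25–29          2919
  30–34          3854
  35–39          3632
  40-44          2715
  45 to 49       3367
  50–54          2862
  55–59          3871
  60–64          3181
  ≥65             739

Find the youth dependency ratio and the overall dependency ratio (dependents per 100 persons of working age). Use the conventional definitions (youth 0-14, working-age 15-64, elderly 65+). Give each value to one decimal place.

0–14: 7699 + 9834 + 7835 = 25368
15–64: 4268 + 3503 + 2919 + 3854 + 3632 + 2715 + 3367 + 2862 + 3871 + 3181 = 34172
65+: 739
Youth dependency ratio = 25368 / 34172 × 100 = 74.2
Total dependency ratio = (25368 + 739) / 34172 × 100 = 26107 / 34172 × 100 = 76.4

Youth dependency ratio: 74.2
Total dependency ratio: 76.4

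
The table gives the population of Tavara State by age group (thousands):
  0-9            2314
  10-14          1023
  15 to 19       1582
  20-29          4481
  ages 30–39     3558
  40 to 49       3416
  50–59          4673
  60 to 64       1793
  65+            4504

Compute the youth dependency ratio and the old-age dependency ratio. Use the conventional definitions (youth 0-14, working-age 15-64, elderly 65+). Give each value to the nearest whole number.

0–14: 2314 + 1023 = 3337
15–64: 1582 + 4481 + 3558 + 3416 + 4673 + 1793 = 19503
65+: 4504
Youth dependency ratio = 3337 / 19503 × 100 = 17
Old-age dependency ratio = 4504 / 19503 × 100 = 23

Youth dependency ratio: 17
Old-age dependency ratio: 23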